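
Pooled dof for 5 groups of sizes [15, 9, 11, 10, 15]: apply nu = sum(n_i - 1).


nu = sum_i (n_i - 1)
nu = ((15 - 1) + (9 - 1) + (11 - 1) + (10 - 1) + (15 - 1))
nu = 14 + 8 + 10 + 9 + 14
nu = 55

55


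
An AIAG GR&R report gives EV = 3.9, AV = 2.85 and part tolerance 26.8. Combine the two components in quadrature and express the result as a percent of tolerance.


GRR = sqrt(EV^2 + AV^2) = sqrt(3.9^2 + 2.85^2) = 4.8303727
%GRR = GRR / tol * 100 = 4.8303727 / 26.8 * 100
%GRR = 18.0238

18.0238


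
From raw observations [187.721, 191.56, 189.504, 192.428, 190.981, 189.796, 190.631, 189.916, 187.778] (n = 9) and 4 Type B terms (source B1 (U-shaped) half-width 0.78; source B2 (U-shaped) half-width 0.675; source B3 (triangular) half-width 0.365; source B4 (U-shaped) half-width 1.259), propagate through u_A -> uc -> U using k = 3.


mean = (187.721 + 191.56 + 189.504 + 192.428 + 190.981 + 189.796 + 190.631 + 189.916 + 187.778) / 9 = 190.035
s = sqrt(sum((x - mean)^2)/(n-1)) = 1.5852482
u_A = s / sqrt(n) = 1.5852482 / sqrt(9) = 0.52841607
u_B1 = 0.78 / sqrt(2) = 0.55154329
u_B2 = 0.675 / sqrt(2) = 0.47729708
u_B3 = 0.365 / sqrt(6) = 0.14901063
u_B4 = 1.259 / sqrt(2) = 0.89024744
uc = sqrt(0.52841607^2 + 0.55154329^2 + 0.47729708^2 + 0.14901063^2 + 0.89024744^2) = 1.2751395
U = k * uc = 3 * 1.2751395
U = 3.8254

3.8254


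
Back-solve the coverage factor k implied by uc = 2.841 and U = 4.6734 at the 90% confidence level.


k = U / uc
k = 4.6734 / 2.841
k = 1.645

1.645


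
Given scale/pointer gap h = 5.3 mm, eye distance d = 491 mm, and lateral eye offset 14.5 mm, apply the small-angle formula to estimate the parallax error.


error = h * offset / d
= 5.3 * 14.5 / 491
= 0.1565

0.1565


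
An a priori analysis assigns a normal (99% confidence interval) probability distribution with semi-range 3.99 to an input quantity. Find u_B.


u_B = half_width / 2.576
u_B = 3.99 / 2.576
u_B = 1.5489

1.5489


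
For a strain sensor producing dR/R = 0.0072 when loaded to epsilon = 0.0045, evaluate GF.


GF = (dR/R) / epsilon
= 0.0072 / 0.0045
= 1.6000

1.6000


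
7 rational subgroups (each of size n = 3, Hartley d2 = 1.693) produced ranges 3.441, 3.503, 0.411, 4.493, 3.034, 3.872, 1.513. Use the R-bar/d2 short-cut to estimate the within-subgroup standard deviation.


R_bar = (3.441 + 3.503 + 0.411 + 4.493 + 3.034 + 3.872 + 1.513) / 7
R_bar = 20.267 / 7 = 2.8952857
sigma_hat = R_bar / d2 = 2.8952857 / 1.693 = 1.7102

1.7102


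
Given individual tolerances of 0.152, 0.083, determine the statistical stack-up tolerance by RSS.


RSS = sqrt(0.152^2 + 0.083^2)
= sqrt(0.029993)
= 0.1732

0.1732


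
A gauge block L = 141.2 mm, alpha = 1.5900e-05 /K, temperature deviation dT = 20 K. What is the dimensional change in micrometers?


dL = L * alpha * dT
= 141.2 * 1.5900e-05 * 20
= 0.0449016 mm
dL_um = 0.0449016 * 1000 = 44.9016 um

44.9016


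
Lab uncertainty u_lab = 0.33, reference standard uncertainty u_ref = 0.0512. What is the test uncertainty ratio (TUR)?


TUR = u_lab / u_ref
= 0.33 / 0.0512
= 6.4453

6.4453


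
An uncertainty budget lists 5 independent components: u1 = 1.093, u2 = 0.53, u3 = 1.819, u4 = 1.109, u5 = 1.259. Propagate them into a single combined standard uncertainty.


uc = sqrt(1.093^2 + 0.53^2 + 1.819^2 + 1.109^2 + 1.259^2)
uc = sqrt(7.599272)
uc = 2.7567

2.7567


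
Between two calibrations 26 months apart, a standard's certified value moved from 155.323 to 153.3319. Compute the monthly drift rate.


rate = (v2 - v1) / months
= (153.3319 - 155.323) / 26
= -1.9911 / 26
= -0.0766

-0.0766


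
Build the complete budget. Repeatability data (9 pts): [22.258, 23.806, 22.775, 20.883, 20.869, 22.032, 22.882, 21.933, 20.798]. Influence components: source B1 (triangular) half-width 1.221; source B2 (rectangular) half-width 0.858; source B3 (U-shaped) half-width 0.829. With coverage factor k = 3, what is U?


mean = (22.258 + 23.806 + 22.775 + 20.883 + 20.869 + 22.032 + 22.882 + 21.933 + 20.798) / 9 = 22.02622222
s = sqrt(sum((x - mean)^2)/(n-1)) = 1.041497
u_A = s / sqrt(n) = 1.041497 / sqrt(9) = 0.34716567
u_B1 = 1.221 / sqrt(6) = 0.49847116
u_B2 = 0.858 / sqrt(3) = 0.49536653
u_B3 = 0.829 / sqrt(2) = 0.58619152
uc = sqrt(0.34716567^2 + 0.49847116^2 + 0.49536653^2 + 0.58619152^2) = 0.97877781
U = k * uc = 3 * 0.97877781
U = 2.9363

2.9363


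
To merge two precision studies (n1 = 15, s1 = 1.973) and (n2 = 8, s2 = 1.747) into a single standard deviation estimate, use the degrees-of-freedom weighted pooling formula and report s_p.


s_p = sqrt(((n1-1)*s1^2 + (n2-1)*s2^2) / (n1+n2-2))
numerator = (15-1)*1.973^2 + (8-1)*1.747^2 = 54.498206 + 21.364063 = 75.862269
denominator = 15 + 8 - 2 = 21
s_p^2 = 75.862269 / 21 = 3.612489
s_p = sqrt(3.612489) = 1.9007

1.9007


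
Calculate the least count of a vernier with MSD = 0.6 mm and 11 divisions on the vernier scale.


LC = MSD / n_div
= 0.6 / 11
= 0.0545

0.0545


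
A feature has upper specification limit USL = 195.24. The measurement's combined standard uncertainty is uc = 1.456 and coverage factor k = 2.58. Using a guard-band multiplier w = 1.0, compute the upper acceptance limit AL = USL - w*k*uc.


U = k * uc = 2.58 * 1.456 = 3.75648
guard band g = w * U = 1.0 * 3.75648 = 3.75648
AL = USL - g = 195.24 - 3.75648
AL = 191.4835

191.4835


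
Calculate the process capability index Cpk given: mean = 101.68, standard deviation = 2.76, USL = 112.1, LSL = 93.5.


Cpu = (USL - mean) / (3*sigma) = (112.1 - 101.68) / (3*2.76) = 1.2585
Cpl = (mean - LSL) / (3*sigma) = (101.68 - 93.5) / (3*2.76) = 0.9879
Cpk = min(Cpu, Cpl) = 0.9879

0.9879


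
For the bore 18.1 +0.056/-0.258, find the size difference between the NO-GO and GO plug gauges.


GO = nominal - lower_tol (smallest hole = maximum material condition)
GO = 18.1 - 0.258 = 17.842
NO-GO = nominal + upper_tol (largest hole = least material condition)
NO-GO = 18.1 + 0.056 = 18.156
spread = NO-GO - GO = 18.156 - 17.842 = 0.3140

0.3140


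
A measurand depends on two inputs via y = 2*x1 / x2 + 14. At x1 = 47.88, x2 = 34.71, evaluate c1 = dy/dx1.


y = 2*x1 / x2 + 14
dy/dx1 = 2/x2
Evaluate at x2 = 34.71: c1 = 2 / 34.71
c1 = 0.0576

0.0576


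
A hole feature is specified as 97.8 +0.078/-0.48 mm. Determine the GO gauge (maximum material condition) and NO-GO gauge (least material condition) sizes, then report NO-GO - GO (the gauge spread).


GO = nominal - lower_tol (smallest hole = maximum material condition)
GO = 97.8 - 0.48 = 97.32
NO-GO = nominal + upper_tol (largest hole = least material condition)
NO-GO = 97.8 + 0.078 = 97.878
spread = NO-GO - GO = 97.878 - 97.32 = 0.5580

0.5580


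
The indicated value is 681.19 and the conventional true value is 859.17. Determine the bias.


Systematic error = measured - true
= 681.19 - 859.17
= -177.9800

-177.9800


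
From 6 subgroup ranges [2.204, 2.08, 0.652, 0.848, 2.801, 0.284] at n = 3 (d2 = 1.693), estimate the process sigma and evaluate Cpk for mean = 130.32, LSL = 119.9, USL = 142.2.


R_bar = (2.204 + 2.08 + 0.652 + 0.848 + 2.801 + 0.284) / 6 = 1.4781667
sigma = R_bar / d2 = 1.4781667 / 1.693 = 0.87310496
Cp = (USL - LSL)/(6*sigma) = (142.2 - 119.9)/(6*0.87310496) = 4.2568
Cpu = (142.2 - 130.32)/(3*0.87310496) = 4.5355
Cpl = (130.32 - 119.9)/(3*0.87310496) = 3.9781
Cpk = min(Cpu, Cpl) = 3.9781

3.9781


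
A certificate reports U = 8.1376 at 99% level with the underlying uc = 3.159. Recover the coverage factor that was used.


k = U / uc
k = 8.1376 / 3.159
k = 2.576

2.576


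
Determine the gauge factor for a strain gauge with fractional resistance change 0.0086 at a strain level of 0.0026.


GF = (dR/R) / epsilon
= 0.0086 / 0.0026
= 3.3077

3.3077


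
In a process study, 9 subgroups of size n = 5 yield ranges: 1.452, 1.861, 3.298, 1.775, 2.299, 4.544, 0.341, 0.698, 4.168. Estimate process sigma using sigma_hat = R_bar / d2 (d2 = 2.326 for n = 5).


R_bar = (1.452 + 1.861 + 3.298 + 1.775 + 2.299 + 4.544 + 0.341 + 0.698 + 4.168) / 9
R_bar = 20.436 / 9 = 2.2706667
sigma_hat = R_bar / d2 = 2.2706667 / 2.326 = 0.9762

0.9762


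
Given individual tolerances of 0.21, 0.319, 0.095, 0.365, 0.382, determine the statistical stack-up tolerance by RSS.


RSS = sqrt(0.21^2 + 0.319^2 + 0.095^2 + 0.365^2 + 0.382^2)
= sqrt(0.434035)
= 0.6588

0.6588


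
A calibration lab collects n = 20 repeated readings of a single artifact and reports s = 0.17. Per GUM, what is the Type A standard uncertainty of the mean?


u_A = s / sqrt(n)
u_A = 0.17 / sqrt(20)
u_A = 0.17 / 4.472136
u_A = 0.0380

0.0380


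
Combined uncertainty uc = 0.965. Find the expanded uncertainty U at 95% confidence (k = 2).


U = k * uc
U = 2 * 0.965
U = 1.9300

1.9300


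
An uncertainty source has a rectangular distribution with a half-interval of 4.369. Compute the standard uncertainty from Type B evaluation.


u_B = half_width / sqrt(3)
u_B = 4.369 / 1.7320508
u_B = 2.5224

2.5224


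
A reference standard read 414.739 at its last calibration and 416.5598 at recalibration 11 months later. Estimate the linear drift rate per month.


rate = (v2 - v1) / months
= (416.5598 - 414.739) / 11
= 1.8208 / 11
= 0.1655

0.1655


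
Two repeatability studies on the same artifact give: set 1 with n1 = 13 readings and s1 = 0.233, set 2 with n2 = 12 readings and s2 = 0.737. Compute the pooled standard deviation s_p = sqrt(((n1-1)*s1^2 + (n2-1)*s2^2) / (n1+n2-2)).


s_p = sqrt(((n1-1)*s1^2 + (n2-1)*s2^2) / (n1+n2-2))
numerator = (13-1)*0.233^2 + (12-1)*0.737^2 = 0.651468 + 5.974859 = 6.626327
denominator = 13 + 12 - 2 = 23
s_p^2 = 6.626327 / 23 = 0.28810117
s_p = sqrt(0.28810117) = 0.5368

0.5368


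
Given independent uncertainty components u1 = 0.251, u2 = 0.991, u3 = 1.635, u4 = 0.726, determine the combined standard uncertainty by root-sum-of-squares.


uc = sqrt(0.251^2 + 0.991^2 + 1.635^2 + 0.726^2)
uc = sqrt(4.245383)
uc = 2.0604

2.0604


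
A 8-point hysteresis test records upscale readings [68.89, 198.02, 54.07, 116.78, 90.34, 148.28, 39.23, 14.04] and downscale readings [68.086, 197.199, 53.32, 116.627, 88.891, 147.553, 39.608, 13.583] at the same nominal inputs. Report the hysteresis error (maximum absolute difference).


|68.89 - 68.086| = 0.8040
|198.02 - 197.199| = 0.8210
|54.07 - 53.32| = 0.7500
|116.78 - 116.627| = 0.1530
|90.34 - 88.891| = 1.4490
|148.28 - 147.553| = 0.7270
|39.23 - 39.608| = 0.3780
|14.04 - 13.583| = 0.4570
hysteresis = max(diffs) = 1.4490

1.4490


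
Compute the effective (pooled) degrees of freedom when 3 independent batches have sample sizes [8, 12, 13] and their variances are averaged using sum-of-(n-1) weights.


nu = sum_i (n_i - 1)
nu = ((8 - 1) + (12 - 1) + (13 - 1))
nu = 7 + 11 + 12
nu = 30

30


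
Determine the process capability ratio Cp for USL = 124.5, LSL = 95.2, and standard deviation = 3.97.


Cp = (USL - LSL) / (6 * sigma)
= (124.5 - 95.2) / (6 * 3.97)
= 29.3000 / 23.8200
= 1.2301

1.2301


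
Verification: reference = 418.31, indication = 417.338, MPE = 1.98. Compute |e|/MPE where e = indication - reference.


e = indication - reference = 417.338 - 418.31 = -0.9720
|e| = 0.9720
ratio = |e| / MPE = 0.9720 / 1.98
ratio = 0.4909

0.4909


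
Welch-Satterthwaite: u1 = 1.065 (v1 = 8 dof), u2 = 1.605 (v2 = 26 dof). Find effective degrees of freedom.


uc = sqrt(u1^2 + u2^2) = sqrt(1.065^2 + 1.605^2) = 1.9262009
v_eff = uc^4 / (u1^4/v1 + u2^4/v2)
= 1.9262009^4 / (1.065^4/8 + 1.605^4/26)
= 13.765954 / 0.4160354
v_eff = 33.0884

33.0884


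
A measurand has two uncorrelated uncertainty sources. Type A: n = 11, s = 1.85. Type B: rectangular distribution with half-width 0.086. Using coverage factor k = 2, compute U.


u_A = s / sqrt(n) = 1.85 / sqrt(11) = 0.55779599
u_B = half_width / sqrt(3) = 0.086 / sqrt(3) = 0.049652123
uc = sqrt(u_A^2 + u_B^2) = sqrt(0.55779599^2 + 0.049652123^2) = 0.56000152
U = k * uc = 2 * 0.56000152
U = 1.1200

1.1200


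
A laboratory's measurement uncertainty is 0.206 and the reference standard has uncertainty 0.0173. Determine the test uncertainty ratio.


TUR = u_lab / u_ref
= 0.206 / 0.0173
= 11.9075

11.9075


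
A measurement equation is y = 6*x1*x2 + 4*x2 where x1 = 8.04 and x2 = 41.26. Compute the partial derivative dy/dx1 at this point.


y = 6*x1*x2 + 4*x2
dy/dx1 = 6*x2
Evaluate at x2 = 41.26: c1 = 6 * 41.26
c1 = 247.5600

247.5600


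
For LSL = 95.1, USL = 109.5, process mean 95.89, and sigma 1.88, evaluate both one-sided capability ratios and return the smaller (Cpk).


Cpu = (USL - mean) / (3*sigma) = (109.5 - 95.89) / (3*1.88) = 2.4131
Cpl = (mean - LSL) / (3*sigma) = (95.89 - 95.1) / (3*1.88) = 0.1401
Cpk = min(Cpu, Cpl) = 0.1401

0.1401


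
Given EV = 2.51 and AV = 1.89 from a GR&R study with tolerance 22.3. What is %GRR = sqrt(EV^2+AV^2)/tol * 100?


GRR = sqrt(EV^2 + AV^2) = sqrt(2.51^2 + 1.89^2) = 3.1420057
%GRR = GRR / tol * 100 = 3.1420057 / 22.3 * 100
%GRR = 14.0897

14.0897


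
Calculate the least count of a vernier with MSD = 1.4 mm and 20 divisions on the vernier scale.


LC = MSD / n_div
= 1.4 / 20
= 0.0700

0.0700


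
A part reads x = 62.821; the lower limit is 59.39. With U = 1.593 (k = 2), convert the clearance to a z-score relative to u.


u = U / k = 1.593 / 2 = 0.7965
margin = |LSL - x| = |59.39 - 62.821| = 3.431
z = margin / u = 3.431 / 0.7965
z = 4.3076

4.3076


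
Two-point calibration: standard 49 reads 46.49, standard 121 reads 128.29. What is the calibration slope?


slope = (y2 - y1) / (x2 - x1)
= (128.29 - 46.49) / (121 - 49)
= 81.8000 / 72
= 1.1361

1.1361


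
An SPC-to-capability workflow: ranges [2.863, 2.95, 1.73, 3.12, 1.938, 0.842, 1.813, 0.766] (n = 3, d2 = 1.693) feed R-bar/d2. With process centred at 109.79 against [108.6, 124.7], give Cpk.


R_bar = (2.863 + 2.95 + 1.73 + 3.12 + 1.938 + 0.842 + 1.813 + 0.766) / 8 = 2.00275
sigma = R_bar / d2 = 2.00275 / 1.693 = 1.1829592
Cp = (USL - LSL)/(6*sigma) = (124.7 - 108.6)/(6*1.1829592) = 2.2683
Cpu = (124.7 - 109.79)/(3*1.1829592) = 4.2013
Cpl = (109.79 - 108.6)/(3*1.1829592) = 0.3353
Cpk = min(Cpu, Cpl) = 0.3353

0.3353


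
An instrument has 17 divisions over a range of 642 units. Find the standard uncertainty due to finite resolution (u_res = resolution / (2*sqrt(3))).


resolution = range / divisions
resolution = 642 / 17 = 37.764706
u_res = resolution / (2*sqrt(3))
u_res = 37.764706 / 3.4641016
u_res = 10.9017

10.9017


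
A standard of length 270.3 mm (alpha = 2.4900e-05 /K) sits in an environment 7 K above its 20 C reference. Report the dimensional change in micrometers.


dL = L * alpha * dT
= 270.3 * 2.4900e-05 * 7
= 0.0471133 mm
dL_um = 0.0471133 * 1000 = 47.1133 um

47.1133


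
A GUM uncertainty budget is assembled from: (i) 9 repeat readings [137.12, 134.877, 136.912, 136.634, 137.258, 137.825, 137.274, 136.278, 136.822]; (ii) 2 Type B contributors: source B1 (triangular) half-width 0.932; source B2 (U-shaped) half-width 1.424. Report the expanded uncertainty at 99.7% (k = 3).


mean = (137.12 + 134.877 + 136.912 + 136.634 + 137.258 + 137.825 + 137.274 + 136.278 + 136.822) / 9 = 136.7777778
s = sqrt(sum((x - mean)^2)/(n-1)) = 0.83621301
u_A = s / sqrt(n) = 0.83621301 / sqrt(9) = 0.27873767
u_B1 = 0.932 / sqrt(6) = 0.38048741
u_B2 = 1.424 / sqrt(2) = 1.0069201
uc = sqrt(0.27873767^2 + 0.38048741^2 + 1.0069201^2) = 1.1119143
U = k * uc = 3 * 1.1119143
U = 3.3357

3.3357


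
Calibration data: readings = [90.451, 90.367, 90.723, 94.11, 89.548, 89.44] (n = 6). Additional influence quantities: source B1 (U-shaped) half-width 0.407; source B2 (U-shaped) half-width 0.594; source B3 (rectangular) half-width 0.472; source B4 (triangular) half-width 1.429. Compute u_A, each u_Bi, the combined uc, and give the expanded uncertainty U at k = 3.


mean = (90.451 + 90.367 + 90.723 + 94.11 + 89.548 + 89.44) / 6 = 90.77316667
s = sqrt(sum((x - mean)^2)/(n-1)) = 1.7137154
u_A = s / sqrt(n) = 1.7137154 / sqrt(6) = 0.69962138
u_B1 = 0.407 / sqrt(2) = 0.28779246
u_B2 = 0.594 / sqrt(2) = 0.42002143
u_B3 = 0.472 / sqrt(3) = 0.27250933
u_B4 = 1.429 / sqrt(6) = 0.58338681
uc = sqrt(0.69962138^2 + 0.28779246^2 + 0.42002143^2 + 0.27250933^2 + 0.58338681^2) = 1.0785704
U = k * uc = 3 * 1.0785704
U = 3.2357

3.2357


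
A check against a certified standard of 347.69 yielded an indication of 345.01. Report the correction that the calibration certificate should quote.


Correction = standard - reading
= 347.69 - 345.01
= 2.6800

2.6800


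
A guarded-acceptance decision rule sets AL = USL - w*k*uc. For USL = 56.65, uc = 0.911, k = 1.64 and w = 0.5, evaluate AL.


U = k * uc = 1.64 * 0.911 = 1.49404
guard band g = w * U = 0.5 * 1.49404 = 0.74702
AL = USL - g = 56.65 - 0.74702
AL = 55.9030

55.9030


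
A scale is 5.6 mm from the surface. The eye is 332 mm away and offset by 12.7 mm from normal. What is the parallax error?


error = h * offset / d
= 5.6 * 12.7 / 332
= 0.2142

0.2142


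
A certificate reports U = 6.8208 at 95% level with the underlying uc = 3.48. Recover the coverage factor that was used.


k = U / uc
k = 6.8208 / 3.48
k = 1.96

1.96


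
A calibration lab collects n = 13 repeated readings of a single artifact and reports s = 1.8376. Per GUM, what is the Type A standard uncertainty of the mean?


u_A = s / sqrt(n)
u_A = 1.8376 / sqrt(13)
u_A = 1.8376 / 3.6055513
u_A = 0.5097

0.5097


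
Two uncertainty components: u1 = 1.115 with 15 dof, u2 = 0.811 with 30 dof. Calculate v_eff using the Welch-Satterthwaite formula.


uc = sqrt(u1^2 + u2^2) = sqrt(1.115^2 + 0.811^2) = 1.378748
v_eff = uc^4 / (u1^4/v1 + u2^4/v2)
= 1.378748^4 / (1.115^4/15 + 0.811^4/30)
= 3.6135959 / 0.11746046
v_eff = 30.7644

30.7644


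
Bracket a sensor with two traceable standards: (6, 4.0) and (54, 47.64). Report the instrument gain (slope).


slope = (y2 - y1) / (x2 - x1)
= (47.64 - 4.0) / (54 - 6)
= 43.6400 / 48
= 0.9092

0.9092


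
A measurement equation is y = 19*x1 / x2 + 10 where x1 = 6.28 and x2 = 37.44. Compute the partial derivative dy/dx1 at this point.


y = 19*x1 / x2 + 10
dy/dx1 = 19/x2
Evaluate at x2 = 37.44: c1 = 19 / 37.44
c1 = 0.5075

0.5075


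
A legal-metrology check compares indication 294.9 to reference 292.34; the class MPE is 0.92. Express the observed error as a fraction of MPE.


e = indication - reference = 294.9 - 292.34 = 2.5600
|e| = 2.5600
ratio = |e| / MPE = 2.5600 / 0.92
ratio = 2.7826

2.7826


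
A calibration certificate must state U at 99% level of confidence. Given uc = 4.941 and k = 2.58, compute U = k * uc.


U = k * uc
U = 2.58 * 4.941
U = 12.7478

12.7478


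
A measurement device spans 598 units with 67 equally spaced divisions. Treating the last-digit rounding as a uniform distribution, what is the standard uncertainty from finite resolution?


resolution = range / divisions
resolution = 598 / 67 = 8.9253731
u_res = resolution / (2*sqrt(3))
u_res = 8.9253731 / 3.4641016
u_res = 2.5765

2.5765


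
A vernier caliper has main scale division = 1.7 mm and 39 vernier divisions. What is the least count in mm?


LC = MSD / n_div
= 1.7 / 39
= 0.0436

0.0436


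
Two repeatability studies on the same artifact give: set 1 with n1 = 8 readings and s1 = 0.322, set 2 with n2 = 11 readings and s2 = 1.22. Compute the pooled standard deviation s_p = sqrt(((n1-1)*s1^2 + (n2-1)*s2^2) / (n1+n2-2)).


s_p = sqrt(((n1-1)*s1^2 + (n2-1)*s2^2) / (n1+n2-2))
numerator = (8-1)*0.322^2 + (11-1)*1.22^2 = 0.725788 + 14.884 = 15.609788
denominator = 8 + 11 - 2 = 17
s_p^2 = 15.609788 / 17 = 0.91822282
s_p = sqrt(0.91822282) = 0.9582

0.9582


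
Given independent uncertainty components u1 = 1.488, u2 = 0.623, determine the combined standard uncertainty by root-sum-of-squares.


uc = sqrt(1.488^2 + 0.623^2)
uc = sqrt(2.602273)
uc = 1.6132

1.6132


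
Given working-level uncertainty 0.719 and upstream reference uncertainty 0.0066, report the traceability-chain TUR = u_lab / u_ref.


TUR = u_lab / u_ref
= 0.719 / 0.0066
= 108.9394

108.9394


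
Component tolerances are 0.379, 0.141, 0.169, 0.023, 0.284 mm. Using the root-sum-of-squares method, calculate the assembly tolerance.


RSS = sqrt(0.379^2 + 0.141^2 + 0.169^2 + 0.023^2 + 0.284^2)
= sqrt(0.273268)
= 0.5228

0.5228


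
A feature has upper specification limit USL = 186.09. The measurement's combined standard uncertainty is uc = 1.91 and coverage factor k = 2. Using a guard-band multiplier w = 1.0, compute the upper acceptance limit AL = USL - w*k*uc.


U = k * uc = 2 * 1.91 = 3.82
guard band g = w * U = 1.0 * 3.82 = 3.82
AL = USL - g = 186.09 - 3.82
AL = 182.2700

182.2700


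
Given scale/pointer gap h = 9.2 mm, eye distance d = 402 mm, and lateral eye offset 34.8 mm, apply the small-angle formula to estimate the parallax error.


error = h * offset / d
= 9.2 * 34.8 / 402
= 0.7964

0.7964


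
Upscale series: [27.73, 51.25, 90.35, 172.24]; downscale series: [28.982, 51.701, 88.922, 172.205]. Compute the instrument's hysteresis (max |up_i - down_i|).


|27.73 - 28.982| = 1.2520
|51.25 - 51.701| = 0.4510
|90.35 - 88.922| = 1.4280
|172.24 - 172.205| = 0.0350
hysteresis = max(diffs) = 1.4280

1.4280


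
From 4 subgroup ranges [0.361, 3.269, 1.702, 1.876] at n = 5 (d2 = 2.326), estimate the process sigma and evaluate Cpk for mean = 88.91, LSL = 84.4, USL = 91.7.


R_bar = (0.361 + 3.269 + 1.702 + 1.876) / 4 = 1.802
sigma = R_bar / d2 = 1.802 / 2.326 = 0.77472055
Cp = (USL - LSL)/(6*sigma) = (91.7 - 84.4)/(6*0.77472055) = 1.5705
Cpu = (91.7 - 88.91)/(3*0.77472055) = 1.2004
Cpl = (88.91 - 84.4)/(3*0.77472055) = 1.9405
Cpk = min(Cpu, Cpl) = 1.2004

1.2004


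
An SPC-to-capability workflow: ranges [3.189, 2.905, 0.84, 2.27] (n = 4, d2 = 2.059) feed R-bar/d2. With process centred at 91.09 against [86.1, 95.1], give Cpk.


R_bar = (3.189 + 2.905 + 0.84 + 2.27) / 4 = 2.301
sigma = R_bar / d2 = 2.301 / 2.059 = 1.1175328
Cp = (USL - LSL)/(6*sigma) = (95.1 - 86.1)/(6*1.1175328) = 1.3422
Cpu = (95.1 - 91.09)/(3*1.1175328) = 1.1961
Cpl = (91.09 - 86.1)/(3*1.1175328) = 1.4884
Cpk = min(Cpu, Cpl) = 1.1961

1.1961


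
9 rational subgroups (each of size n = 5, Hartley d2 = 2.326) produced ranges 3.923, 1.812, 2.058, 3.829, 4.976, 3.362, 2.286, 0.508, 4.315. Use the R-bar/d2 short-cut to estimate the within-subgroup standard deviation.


R_bar = (3.923 + 1.812 + 2.058 + 3.829 + 4.976 + 3.362 + 2.286 + 0.508 + 4.315) / 9
R_bar = 27.069 / 9 = 3.0076667
sigma_hat = R_bar / d2 = 3.0076667 / 2.326 = 1.2931

1.2931


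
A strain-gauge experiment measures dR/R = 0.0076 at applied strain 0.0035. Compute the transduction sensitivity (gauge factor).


GF = (dR/R) / epsilon
= 0.0076 / 0.0035
= 2.1714

2.1714


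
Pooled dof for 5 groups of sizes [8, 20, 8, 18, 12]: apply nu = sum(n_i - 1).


nu = sum_i (n_i - 1)
nu = ((8 - 1) + (20 - 1) + (8 - 1) + (18 - 1) + (12 - 1))
nu = 7 + 19 + 7 + 17 + 11
nu = 61

61


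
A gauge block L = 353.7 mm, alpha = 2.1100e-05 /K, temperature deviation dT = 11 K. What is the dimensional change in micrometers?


dL = L * alpha * dT
= 353.7 * 2.1100e-05 * 11
= 0.0820938 mm
dL_um = 0.0820938 * 1000 = 82.0938 um

82.0938


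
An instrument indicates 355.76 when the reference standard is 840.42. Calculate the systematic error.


Systematic error = measured - true
= 355.76 - 840.42
= -484.6600

-484.6600


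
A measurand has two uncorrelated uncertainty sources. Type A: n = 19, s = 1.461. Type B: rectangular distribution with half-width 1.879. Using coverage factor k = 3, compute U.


u_A = s / sqrt(n) = 1.461 / sqrt(19) = 0.33517639
u_B = half_width / sqrt(3) = 1.879 / sqrt(3) = 1.0848412
uc = sqrt(u_A^2 + u_B^2) = sqrt(0.33517639^2 + 1.0848412^2) = 1.1354398
U = k * uc = 3 * 1.1354398
U = 3.4063

3.4063


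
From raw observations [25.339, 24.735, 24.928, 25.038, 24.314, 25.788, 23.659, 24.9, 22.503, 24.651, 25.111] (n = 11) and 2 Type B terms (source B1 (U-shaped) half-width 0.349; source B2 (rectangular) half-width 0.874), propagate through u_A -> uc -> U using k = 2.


mean = (25.339 + 24.735 + 24.928 + 25.038 + 24.314 + 25.788 + 23.659 + 24.9 + 22.503 + 24.651 + 25.111) / 11 = 24.63327273
s = sqrt(sum((x - mean)^2)/(n-1)) = 0.89338391
u_A = s / sqrt(n) = 0.89338391 / sqrt(11) = 0.26936538
u_B1 = 0.349 / sqrt(2) = 0.24678027
u_B2 = 0.874 / sqrt(3) = 0.50460414
uc = sqrt(0.26936538^2 + 0.24678027^2 + 0.50460414^2) = 0.62296352
U = k * uc = 2 * 0.62296352
U = 1.2459

1.2459


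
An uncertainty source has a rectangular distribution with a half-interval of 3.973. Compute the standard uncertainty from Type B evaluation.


u_B = half_width / sqrt(3)
u_B = 3.973 / 1.7320508
u_B = 2.2938

2.2938


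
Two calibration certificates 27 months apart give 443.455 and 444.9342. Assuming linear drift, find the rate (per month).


rate = (v2 - v1) / months
= (444.9342 - 443.455) / 27
= 1.4792 / 27
= 0.0548

0.0548


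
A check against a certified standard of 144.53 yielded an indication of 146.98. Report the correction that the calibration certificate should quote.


Correction = standard - reading
= 144.53 - 146.98
= -2.4500

-2.4500


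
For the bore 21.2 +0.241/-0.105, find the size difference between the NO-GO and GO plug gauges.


GO = nominal - lower_tol (smallest hole = maximum material condition)
GO = 21.2 - 0.105 = 21.095
NO-GO = nominal + upper_tol (largest hole = least material condition)
NO-GO = 21.2 + 0.241 = 21.441
spread = NO-GO - GO = 21.441 - 21.095 = 0.3460

0.3460


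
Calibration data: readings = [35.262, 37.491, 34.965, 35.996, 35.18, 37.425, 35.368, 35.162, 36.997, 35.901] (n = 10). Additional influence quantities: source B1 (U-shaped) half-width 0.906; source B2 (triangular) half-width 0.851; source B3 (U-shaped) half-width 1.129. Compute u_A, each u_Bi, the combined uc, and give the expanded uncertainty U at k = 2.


mean = (35.262 + 37.491 + 34.965 + 35.996 + 35.18 + 37.425 + 35.368 + 35.162 + 36.997 + 35.901) / 10 = 35.9747
s = sqrt(sum((x - mean)^2)/(n-1)) = 0.97985646
u_A = s / sqrt(n) = 0.97985646 / sqrt(10) = 0.30985782
u_B1 = 0.906 / sqrt(2) = 0.64063874
u_B2 = 0.851 / sqrt(6) = 0.3474193
u_B3 = 1.129 / sqrt(2) = 0.79832356
uc = sqrt(0.30985782^2 + 0.64063874^2 + 0.3474193^2 + 0.79832356^2) = 1.1244779
U = k * uc = 2 * 1.1244779
U = 2.2490

2.2490


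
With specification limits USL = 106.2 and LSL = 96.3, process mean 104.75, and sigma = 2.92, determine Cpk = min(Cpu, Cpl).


Cpu = (USL - mean) / (3*sigma) = (106.2 - 104.75) / (3*2.92) = 0.1655
Cpl = (mean - LSL) / (3*sigma) = (104.75 - 96.3) / (3*2.92) = 0.9646
Cpk = min(Cpu, Cpl) = 0.1655

0.1655


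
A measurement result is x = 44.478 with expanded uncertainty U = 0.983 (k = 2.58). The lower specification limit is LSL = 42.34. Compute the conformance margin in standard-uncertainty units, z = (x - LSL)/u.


u = U / k = 0.983 / 2.58 = 0.38100775
margin = |LSL - x| = |42.34 - 44.478| = 2.138
z = margin / u = 2.138 / 0.38100775
z = 5.6114

5.6114


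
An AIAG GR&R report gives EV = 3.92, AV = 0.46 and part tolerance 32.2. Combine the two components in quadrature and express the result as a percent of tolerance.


GRR = sqrt(EV^2 + AV^2) = sqrt(3.92^2 + 0.46^2) = 3.9468975
%GRR = GRR / tol * 100 = 3.9468975 / 32.2 * 100
%GRR = 12.2574

12.2574


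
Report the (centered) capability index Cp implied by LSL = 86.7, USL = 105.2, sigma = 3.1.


Cp = (USL - LSL) / (6 * sigma)
= (105.2 - 86.7) / (6 * 3.1)
= 18.5000 / 18.6000
= 0.9946

0.9946


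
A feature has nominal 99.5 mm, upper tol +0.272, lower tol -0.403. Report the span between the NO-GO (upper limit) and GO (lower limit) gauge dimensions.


GO = nominal - lower_tol (smallest hole = maximum material condition)
GO = 99.5 - 0.403 = 99.097
NO-GO = nominal + upper_tol (largest hole = least material condition)
NO-GO = 99.5 + 0.272 = 99.772
spread = NO-GO - GO = 99.772 - 99.097 = 0.6750

0.6750


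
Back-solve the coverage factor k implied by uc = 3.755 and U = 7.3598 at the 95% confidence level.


k = U / uc
k = 7.3598 / 3.755
k = 1.96

1.96


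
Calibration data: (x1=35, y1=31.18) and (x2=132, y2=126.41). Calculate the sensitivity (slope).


slope = (y2 - y1) / (x2 - x1)
= (126.41 - 31.18) / (132 - 35)
= 95.2300 / 97
= 0.9818

0.9818


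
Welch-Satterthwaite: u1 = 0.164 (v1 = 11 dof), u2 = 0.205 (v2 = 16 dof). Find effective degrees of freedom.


uc = sqrt(u1^2 + u2^2) = sqrt(0.164^2 + 0.205^2) = 0.26252809
v_eff = uc^4 / (u1^4/v1 + u2^4/v2)
= 0.26252809^4 / (0.164^4/11 + 0.205^4/16)
= 0.004750104 / 0.00017614445
v_eff = 26.9671

26.9671


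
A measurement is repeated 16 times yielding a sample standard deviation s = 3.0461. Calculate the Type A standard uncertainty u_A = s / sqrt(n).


u_A = s / sqrt(n)
u_A = 3.0461 / sqrt(16)
u_A = 3.0461 / 4
u_A = 0.7615

0.7615


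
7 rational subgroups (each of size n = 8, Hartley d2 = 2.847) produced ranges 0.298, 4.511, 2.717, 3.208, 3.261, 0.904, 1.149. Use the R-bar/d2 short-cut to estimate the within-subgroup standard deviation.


R_bar = (0.298 + 4.511 + 2.717 + 3.208 + 3.261 + 0.904 + 1.149) / 7
R_bar = 16.048 / 7 = 2.2925714
sigma_hat = R_bar / d2 = 2.2925714 / 2.847 = 0.8053

0.8053


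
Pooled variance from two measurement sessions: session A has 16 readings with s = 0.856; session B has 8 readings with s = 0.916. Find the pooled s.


s_p = sqrt(((n1-1)*s1^2 + (n2-1)*s2^2) / (n1+n2-2))
numerator = (16-1)*0.856^2 + (8-1)*0.916^2 = 10.99104 + 5.873392 = 16.864432
denominator = 16 + 8 - 2 = 22
s_p^2 = 16.864432 / 22 = 0.76656509
s_p = sqrt(0.76656509) = 0.8755

0.8755


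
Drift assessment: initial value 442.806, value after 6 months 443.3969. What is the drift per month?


rate = (v2 - v1) / months
= (443.3969 - 442.806) / 6
= 0.5909 / 6
= 0.0985

0.0985


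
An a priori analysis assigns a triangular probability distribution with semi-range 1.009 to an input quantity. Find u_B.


u_B = half_width / sqrt(6)
u_B = 1.009 / 2.4494897
u_B = 0.4119

0.4119


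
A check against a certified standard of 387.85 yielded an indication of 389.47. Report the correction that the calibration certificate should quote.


Correction = standard - reading
= 387.85 - 389.47
= -1.6200

-1.6200


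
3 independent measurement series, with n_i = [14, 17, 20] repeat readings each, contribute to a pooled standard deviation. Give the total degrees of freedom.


nu = sum_i (n_i - 1)
nu = ((14 - 1) + (17 - 1) + (20 - 1))
nu = 13 + 16 + 19
nu = 48

48


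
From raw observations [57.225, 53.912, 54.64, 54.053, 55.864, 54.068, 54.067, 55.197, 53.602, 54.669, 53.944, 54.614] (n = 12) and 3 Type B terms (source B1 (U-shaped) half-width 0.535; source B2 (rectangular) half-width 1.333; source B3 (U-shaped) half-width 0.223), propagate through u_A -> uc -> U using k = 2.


mean = (57.225 + 53.912 + 54.64 + 54.053 + 55.864 + 54.068 + 54.067 + 55.197 + 53.602 + 54.669 + 53.944 + 54.614) / 12 = 54.65458333
s = sqrt(sum((x - mean)^2)/(n-1)) = 1.0260932
u_A = s / sqrt(n) = 1.0260932 / sqrt(12) = 0.29620759
u_B1 = 0.535 / sqrt(2) = 0.37830213
u_B2 = 1.333 / sqrt(3) = 0.76960791
u_B3 = 0.223 / sqrt(2) = 0.15768481
uc = sqrt(0.29620759^2 + 0.37830213^2 + 0.76960791^2 + 0.15768481^2) = 0.92087582
U = k * uc = 2 * 0.92087582
U = 1.8418

1.8418


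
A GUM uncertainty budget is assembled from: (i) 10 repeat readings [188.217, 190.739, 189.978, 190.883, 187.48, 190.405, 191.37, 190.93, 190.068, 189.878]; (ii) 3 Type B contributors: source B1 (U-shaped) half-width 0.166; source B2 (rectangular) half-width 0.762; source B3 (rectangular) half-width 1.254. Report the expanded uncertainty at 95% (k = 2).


mean = (188.217 + 190.739 + 189.978 + 190.883 + 187.48 + 190.405 + 191.37 + 190.93 + 190.068 + 189.878) / 10 = 189.9948
s = sqrt(sum((x - mean)^2)/(n-1)) = 1.2374187
u_A = s / sqrt(n) = 1.2374187 / sqrt(10) = 0.39130615
u_B1 = 0.166 / sqrt(2) = 0.11737973
u_B2 = 0.762 / sqrt(3) = 0.43994091
u_B3 = 1.254 / sqrt(3) = 0.72399724
uc = sqrt(0.39130615^2 + 0.11737973^2 + 0.43994091^2 + 0.72399724^2) = 0.94054161
U = k * uc = 2 * 0.94054161
U = 1.8811

1.8811


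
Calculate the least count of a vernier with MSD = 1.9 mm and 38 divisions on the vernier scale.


LC = MSD / n_div
= 1.9 / 38
= 0.0500

0.0500


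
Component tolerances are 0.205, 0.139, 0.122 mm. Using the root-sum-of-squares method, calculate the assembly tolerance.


RSS = sqrt(0.205^2 + 0.139^2 + 0.122^2)
= sqrt(0.07623)
= 0.2761

0.2761


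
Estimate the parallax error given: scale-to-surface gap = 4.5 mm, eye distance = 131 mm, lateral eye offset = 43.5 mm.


error = h * offset / d
= 4.5 * 43.5 / 131
= 1.4943

1.4943


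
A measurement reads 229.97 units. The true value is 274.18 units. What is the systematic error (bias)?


Systematic error = measured - true
= 229.97 - 274.18
= -44.2100

-44.2100


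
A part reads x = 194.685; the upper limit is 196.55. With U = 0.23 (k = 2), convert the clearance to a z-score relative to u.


u = U / k = 0.23 / 2 = 0.115
margin = |USL - x| = |196.55 - 194.685| = 1.865
z = margin / u = 1.865 / 0.115
z = 16.2174

16.2174


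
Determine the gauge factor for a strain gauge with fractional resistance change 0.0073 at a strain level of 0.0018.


GF = (dR/R) / epsilon
= 0.0073 / 0.0018
= 4.0556

4.0556


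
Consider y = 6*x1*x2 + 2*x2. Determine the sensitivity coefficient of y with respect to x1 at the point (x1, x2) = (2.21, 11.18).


y = 6*x1*x2 + 2*x2
dy/dx1 = 6*x2
Evaluate at x2 = 11.18: c1 = 6 * 11.18
c1 = 67.0800

67.0800


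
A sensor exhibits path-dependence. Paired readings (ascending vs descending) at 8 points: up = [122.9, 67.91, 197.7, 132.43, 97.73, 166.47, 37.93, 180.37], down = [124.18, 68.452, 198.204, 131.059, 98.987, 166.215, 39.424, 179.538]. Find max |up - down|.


|122.9 - 124.18| = 1.2800
|67.91 - 68.452| = 0.5420
|197.7 - 198.204| = 0.5040
|132.43 - 131.059| = 1.3710
|97.73 - 98.987| = 1.2570
|166.47 - 166.215| = 0.2550
|37.93 - 39.424| = 1.4940
|180.37 - 179.538| = 0.8320
hysteresis = max(diffs) = 1.4940

1.4940


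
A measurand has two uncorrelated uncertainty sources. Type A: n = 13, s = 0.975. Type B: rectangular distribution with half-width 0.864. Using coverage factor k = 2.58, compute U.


u_A = s / sqrt(n) = 0.975 / sqrt(13) = 0.27041635
u_B = half_width / sqrt(3) = 0.864 / sqrt(3) = 0.49883063
uc = sqrt(u_A^2 + u_B^2) = sqrt(0.27041635^2 + 0.49883063^2) = 0.56741255
U = k * uc = 2.58 * 0.56741255
U = 1.4639

1.4639


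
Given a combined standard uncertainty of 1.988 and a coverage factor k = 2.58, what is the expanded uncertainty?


U = k * uc
U = 2.58 * 1.988
U = 5.1290

5.1290


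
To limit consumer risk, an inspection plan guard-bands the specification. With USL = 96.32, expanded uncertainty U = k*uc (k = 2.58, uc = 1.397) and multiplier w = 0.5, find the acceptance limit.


U = k * uc = 2.58 * 1.397 = 3.60426
guard band g = w * U = 0.5 * 3.60426 = 1.80213
AL = USL - g = 96.32 - 1.80213
AL = 94.5179

94.5179


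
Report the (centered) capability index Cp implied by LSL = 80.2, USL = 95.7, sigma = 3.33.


Cp = (USL - LSL) / (6 * sigma)
= (95.7 - 80.2) / (6 * 3.33)
= 15.5000 / 19.9800
= 0.7758

0.7758


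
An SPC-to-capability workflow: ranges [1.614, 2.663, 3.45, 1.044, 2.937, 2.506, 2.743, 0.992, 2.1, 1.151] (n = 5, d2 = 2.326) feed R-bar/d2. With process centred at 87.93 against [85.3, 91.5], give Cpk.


R_bar = (1.614 + 2.663 + 3.45 + 1.044 + 2.937 + 2.506 + 2.743 + 0.992 + 2.1 + 1.151) / 10 = 2.12
sigma = R_bar / d2 = 2.12 / 2.326 = 0.91143594
Cp = (USL - LSL)/(6*sigma) = (91.5 - 85.3)/(6*0.91143594) = 1.1337
Cpu = (91.5 - 87.93)/(3*0.91143594) = 1.3056
Cpl = (87.93 - 85.3)/(3*0.91143594) = 0.9619
Cpk = min(Cpu, Cpl) = 0.9619

0.9619


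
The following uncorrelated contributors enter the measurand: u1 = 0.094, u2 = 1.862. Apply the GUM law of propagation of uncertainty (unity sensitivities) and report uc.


uc = sqrt(0.094^2 + 1.862^2)
uc = sqrt(3.47588)
uc = 1.8644

1.8644


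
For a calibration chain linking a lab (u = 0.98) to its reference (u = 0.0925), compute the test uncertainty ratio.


TUR = u_lab / u_ref
= 0.98 / 0.0925
= 10.5946

10.5946


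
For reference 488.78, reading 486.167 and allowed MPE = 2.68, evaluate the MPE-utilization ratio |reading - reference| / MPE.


e = indication - reference = 486.167 - 488.78 = -2.6130
|e| = 2.6130
ratio = |e| / MPE = 2.6130 / 2.68
ratio = 0.9750

0.9750


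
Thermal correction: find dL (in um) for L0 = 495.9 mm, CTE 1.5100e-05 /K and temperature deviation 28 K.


dL = L * alpha * dT
= 495.9 * 1.5100e-05 * 28
= 0.2096665 mm
dL_um = 0.2096665 * 1000 = 209.6665 um

209.6665


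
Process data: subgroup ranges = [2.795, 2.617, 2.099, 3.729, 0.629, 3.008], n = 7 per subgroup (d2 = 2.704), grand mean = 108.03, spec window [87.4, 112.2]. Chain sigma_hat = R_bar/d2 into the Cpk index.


R_bar = (2.795 + 2.617 + 2.099 + 3.729 + 0.629 + 3.008) / 6 = 2.4795
sigma = R_bar / d2 = 2.4795 / 2.704 = 0.91697485
Cp = (USL - LSL)/(6*sigma) = (112.2 - 87.4)/(6*0.91697485) = 4.5076
Cpu = (112.2 - 108.03)/(3*0.91697485) = 1.5159
Cpl = (108.03 - 87.4)/(3*0.91697485) = 7.4993
Cpk = min(Cpu, Cpl) = 1.5159

1.5159


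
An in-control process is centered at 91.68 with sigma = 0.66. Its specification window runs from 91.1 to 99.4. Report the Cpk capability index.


Cpu = (USL - mean) / (3*sigma) = (99.4 - 91.68) / (3*0.66) = 3.8990
Cpl = (mean - LSL) / (3*sigma) = (91.68 - 91.1) / (3*0.66) = 0.2929
Cpk = min(Cpu, Cpl) = 0.2929

0.2929


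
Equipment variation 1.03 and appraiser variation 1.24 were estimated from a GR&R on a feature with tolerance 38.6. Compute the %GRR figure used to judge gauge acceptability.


GRR = sqrt(EV^2 + AV^2) = sqrt(1.03^2 + 1.24^2) = 1.6119864
%GRR = GRR / tol * 100 = 1.6119864 / 38.6 * 100
%GRR = 4.1761

4.1761


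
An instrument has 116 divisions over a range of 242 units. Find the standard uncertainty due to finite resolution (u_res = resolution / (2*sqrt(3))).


resolution = range / divisions
resolution = 242 / 116 = 2.0862069
u_res = resolution / (2*sqrt(3))
u_res = 2.0862069 / 3.4641016
u_res = 0.6022

0.6022


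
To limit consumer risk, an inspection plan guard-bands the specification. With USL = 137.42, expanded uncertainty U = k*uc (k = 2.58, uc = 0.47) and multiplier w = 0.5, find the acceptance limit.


U = k * uc = 2.58 * 0.47 = 1.2126
guard band g = w * U = 0.5 * 1.2126 = 0.6063
AL = USL - g = 137.42 - 0.6063
AL = 136.8137

136.8137


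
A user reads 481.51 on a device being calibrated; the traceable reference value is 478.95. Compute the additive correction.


Correction = standard - reading
= 478.95 - 481.51
= -2.5600

-2.5600


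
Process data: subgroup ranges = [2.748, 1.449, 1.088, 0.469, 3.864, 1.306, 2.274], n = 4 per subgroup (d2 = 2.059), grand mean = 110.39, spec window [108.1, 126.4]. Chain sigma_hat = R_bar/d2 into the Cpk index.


R_bar = (2.748 + 1.449 + 1.088 + 0.469 + 3.864 + 1.306 + 2.274) / 7 = 1.8854286
sigma = R_bar / d2 = 1.8854286 / 2.059 = 0.91570112
Cp = (USL - LSL)/(6*sigma) = (126.4 - 108.1)/(6*0.91570112) = 3.3308
Cpu = (126.4 - 110.39)/(3*0.91570112) = 5.8280
Cpl = (110.39 - 108.1)/(3*0.91570112) = 0.8336
Cpk = min(Cpu, Cpl) = 0.8336

0.8336


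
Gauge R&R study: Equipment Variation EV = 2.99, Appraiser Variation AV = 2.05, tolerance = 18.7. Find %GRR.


GRR = sqrt(EV^2 + AV^2) = sqrt(2.99^2 + 2.05^2) = 3.6252724
%GRR = GRR / tol * 100 = 3.6252724 / 18.7 * 100
%GRR = 19.3865

19.3865


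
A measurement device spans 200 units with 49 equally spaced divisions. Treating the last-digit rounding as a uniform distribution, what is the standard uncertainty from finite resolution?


resolution = range / divisions
resolution = 200 / 49 = 4.0816327
u_res = resolution / (2*sqrt(3))
u_res = 4.0816327 / 3.4641016
u_res = 1.1783

1.1783


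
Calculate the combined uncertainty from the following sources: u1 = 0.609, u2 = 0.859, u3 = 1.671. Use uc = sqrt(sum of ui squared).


uc = sqrt(0.609^2 + 0.859^2 + 1.671^2)
uc = sqrt(3.901003)
uc = 1.9751

1.9751
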